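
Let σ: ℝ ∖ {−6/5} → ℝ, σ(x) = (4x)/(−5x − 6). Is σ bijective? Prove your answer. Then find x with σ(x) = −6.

If σ(x) = −4/5, cross-multiplying gives −5(4x) = 4(−5x − 6), which simplifies to 0 = −24 — false.  So −4/5 has no preimage and σ is not surjective.
Hence σ is not bijective.
Solving σ(x) = −6: cross-multiplying gives 4x = −6(−5x − 6), which rearranges to −26x = 36, so x = −18/13.

-18/13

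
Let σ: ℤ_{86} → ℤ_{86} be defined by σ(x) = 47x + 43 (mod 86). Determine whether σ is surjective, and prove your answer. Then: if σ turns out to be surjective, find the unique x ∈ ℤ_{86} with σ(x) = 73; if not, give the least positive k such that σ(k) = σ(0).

72

Since gcd(47, 86) = 1, 47 is invertible modulo 86. Euclid's algorithm: 86 = 1·47 + 39, 47 = 1·39 + 8, 39 = 4·8 + 7, 8 = 1·7 + 1; back-substituting gives 1 = 11·47 − 6·86, so 47⁻¹ ≡ 11 (mod 86).
Then y ↦ 11(y − 43) is a two-sided inverse to σ, so every y ∈ ℤ_{86} has a preimage.
Hence σ is surjective.
Since σ is surjective, we find σ⁻¹(73): we need 47x ≡ 73 − 43 ≡ 30 (mod 86). Using 47⁻¹ = 11: x ≡ 11·30 = 330 = 3·86 + 72, so x = 72.
Check: σ(72) = 47·72 + 43 = 3427 = 39·86 + 73 ≡ 73 (mod 86).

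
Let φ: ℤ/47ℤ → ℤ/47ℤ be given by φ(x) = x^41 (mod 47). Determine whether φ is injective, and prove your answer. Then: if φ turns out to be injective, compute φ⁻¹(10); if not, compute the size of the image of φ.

Since 47 is prime, the nonzero elements of ℤ/47ℤ form a cyclic group of order 46.
As gcd(41, 46) = 1, raising to the 41st power is a bijection on this group: if u^41 ≡ v^41 then (uv^{−1})^41 = 1, and the only element of order dividing gcd(41, 46) = 1 is 1, so u = v.
With φ(0) = 0 this makes φ injective on all of ℤ/47ℤ, hence bijective (finite equal-size domain and codomain). In particular φ is injective.
Since φ is injective, we find the preimage of 10. The inverse of x ↦ x^41 on (ℤ/47ℤ)^× is x ↦ x^9, because 41·9 = 369 = 8·46 + 1 ≡ 1 (mod 46) and x^{46} = 1 for x ≠ 0 (Fermat). So φ⁻¹(10) = 10^9 mod 47.
Repeated squaring mod 47: 10^1 ≡ 10, 10^2 ≡ 10² = 100 ≡ 6, 10^4 ≡ 6² = 36, 10^8 ≡ 36² = 1296 ≡ 27. Since 9 = 8 + 1, 10^9 ≡ 27·10: 27·10 = 270 ≡ 35. So 10^9 ≡ 35 (mod 47).
Hence φ⁻¹(10) = 35.

35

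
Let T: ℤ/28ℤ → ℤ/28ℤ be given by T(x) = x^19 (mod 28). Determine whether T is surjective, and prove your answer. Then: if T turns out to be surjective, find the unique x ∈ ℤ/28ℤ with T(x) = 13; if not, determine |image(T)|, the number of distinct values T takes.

T(0) = 0^19 = 0.
T(14): Repeated squaring mod 28: 14^1 ≡ 14, 14^2 ≡ 14² = 196 ≡ 0, 14^4 ≡ 0² = 0, 14^8 ≡ 0² = 0, 14^16 ≡ 0² = 0. Since 19 = 16 + 2 + 1, 14^19 ≡ 0·0·14: 0·0 = 0, then 0·14 = 0. So 14^19 ≡ 0 (mod 28).
So T(0) = T(14) = 0 while 0 ≠ 14, hence T is not injective.
A non-injective map from the 28-element set ℤ/28ℤ to itself takes at most 27 distinct values, so it cannot be surjective. So T is not surjective.
Since T is not surjective, we determine |image(T)|. Computing x^19 mod 28 for each x (by repeated squaring, reducing mod 28 at every step), the values T(0), T(1), …, T(27) are: 0, 1, 16, 3, 4, 5, 20, 7, 8, 9, 24, 11, 12, 13, 0, 15, 16, 17, 4, 19, 20, 21, 8, 23, 24, 25, 12, 27.
The distinct values are {0, 1, 3, 4, 5, 7, 8, 9, 11, 12, 13, 15, 16, 17, 19, 20, 21, 23, 24, 25, 27}; there are 21 of them.

21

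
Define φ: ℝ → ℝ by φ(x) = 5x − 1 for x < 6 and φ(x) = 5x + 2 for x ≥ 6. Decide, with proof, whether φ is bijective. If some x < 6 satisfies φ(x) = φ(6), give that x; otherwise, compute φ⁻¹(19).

Both pieces are strictly increasing (slopes 5 and 5), so each is injective on its own interval.
The left piece maps (−∞, 6) onto (−∞, 29); the right piece maps [6, ∞) onto [32, ∞).
The images leave a gap (29 has no preimage), so φ is not surjective, hence not bijective.
Because the two images are disjoint, no x < 6 has φ(x) = φ(6), so we compute φ⁻¹(19): 19 lies in (−∞, 29), so solve 5x − 1 = 19: x = (19 + 1)/5 = 4.

4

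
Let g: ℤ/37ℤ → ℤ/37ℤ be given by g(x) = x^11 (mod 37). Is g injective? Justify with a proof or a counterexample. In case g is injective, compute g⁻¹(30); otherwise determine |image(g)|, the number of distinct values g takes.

Since 37 is prime, the nonzero elements of ℤ/37ℤ form a cyclic group of order 36.
As gcd(11, 36) = 1, raising to the 11th power is a bijection on this group: if s^11 ≡ t^11 then (st^{−1})^11 = 1, and the only element of order dividing gcd(11, 36) = 1 is 1, so s = t.
With g(0) = 0 this makes g injective on all of ℤ/37ℤ, hence bijective (finite equal-size domain and codomain). In particular g is injective.
Since g is injective, we find the preimage of 30. The inverse of x ↦ x^11 on (ℤ/37ℤ)^× is x ↦ x^23, because 11·23 = 253 = 7·36 + 1 ≡ 1 (mod 36) and x^{36} = 1 for x ≠ 0 (Fermat). So g⁻¹(30) = 30^23 mod 37.
Repeated squaring mod 37: 30^1 ≡ 30, 30^2 ≡ 30² = 900 ≡ 12, 30^4 ≡ 12² = 144 ≡ 33, 30^8 ≡ 33² = 1089 ≡ 16, 30^16 ≡ 16² = 256 ≡ 34. Since 23 = 16 + 4 + 2 + 1, 30^23 ≡ 34·33·12·30: 34·33 = 1122 ≡ 12, then 12·12 = 144 ≡ 33, then 33·30 = 990 ≡ 28. So 30^23 ≡ 28 (mod 37).
Hence g⁻¹(30) = 28.

28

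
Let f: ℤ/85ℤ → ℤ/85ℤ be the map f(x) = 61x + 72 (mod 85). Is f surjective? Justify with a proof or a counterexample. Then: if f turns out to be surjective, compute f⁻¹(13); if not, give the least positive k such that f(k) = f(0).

By definition, surjectivity means every element of the codomain has a preimage under f.
Since gcd(61, 85) = 1, 61 is invertible modulo 85. Euclid's algorithm: 85 = 1·61 + 24, 61 = 2·24 + 13, 24 = 1·13 + 11, 13 = 1·11 + 2, 11 = 5·2 + 1; back-substituting gives 1 = 46·61 − 33·85, so 61⁻¹ ≡ 46 (mod 85).
Then y ↦ 46(y − 72) is a two-sided inverse to f, so every y ∈ ℤ/85ℤ has a preimage.
Thus f is surjective.
Since f is surjective, we compute f⁻¹(13): solve 61x + 72 ≡ 13 (mod 85), i.e. 61x ≡ 26 (mod 85).
Multiplying by 61⁻¹ = 46 gives x ≡ 46·26 = 1196 = 14·85 + 6 ≡ 6 (mod 85).
Check: f(6) = 61·6 + 72 = 438 = 5·85 + 13 ≡ 13 (mod 85).

6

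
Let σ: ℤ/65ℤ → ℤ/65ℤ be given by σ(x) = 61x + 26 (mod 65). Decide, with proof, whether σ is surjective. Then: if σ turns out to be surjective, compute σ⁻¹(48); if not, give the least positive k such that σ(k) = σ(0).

27

Since gcd(61, 65) = 1, 61 is invertible modulo 65. Euclid's algorithm: 65 = 1·61 + 4, 61 = 15·4 + 1; back-substituting gives 1 = 16·61 − 15·65, so 61⁻¹ ≡ 16 (mod 65).
For any y ∈ ℤ/65ℤ, x = 16(y − 26) mod 65 satisfies σ(x) = 61·16(y − 26) + 26 ≡ y (since 61·16 ≡ 1 mod 65). So every y has a preimage.
So σ is surjective.
Since σ is surjective, we compute σ⁻¹(48): solve 61x + 26 ≡ 48 (mod 65), i.e. 61x ≡ 22 (mod 65).
Multiplying by 61⁻¹ = 16 gives x ≡ 16·22 = 352 = 5·65 + 27 ≡ 27 (mod 65).
Check: σ(27) = 61·27 + 26 = 1673 = 25·65 + 48 ≡ 48 (mod 65).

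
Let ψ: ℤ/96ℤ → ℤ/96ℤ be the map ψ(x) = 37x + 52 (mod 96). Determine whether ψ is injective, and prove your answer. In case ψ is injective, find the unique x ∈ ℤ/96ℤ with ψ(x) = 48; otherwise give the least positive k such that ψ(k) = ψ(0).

By definition, ψ is injective if ψ(a) = ψ(b) implies a = b.
If ψ(a) = ψ(b), then 37a ≡ 37b (mod 96). Because gcd(37, 96) = 1, we may cancel 37 to get a ≡ b (mod 96).
Therefore ψ is injective.
We now compute 37⁻¹ mod 96 explicitly. Euclid's algorithm: 96 = 2·37 + 22, 37 = 1·22 + 15, 22 = 1·15 + 7, 15 = 2·7 + 1; back-substituting gives 1 = 13·37 − 5·96, so 37⁻¹ ≡ 13 (mod 96).
Since ψ is injective, we compute ψ⁻¹(48): solve 37x + 52 ≡ 48 (mod 96), i.e. 37x ≡ 92 (mod 96).
Multiplying by 37⁻¹ = 13 gives x ≡ 13·92 = 1196 = 12·96 + 44 ≡ 44 (mod 96).
Check: ψ(44) = 37·44 + 52 = 1680 = 17·96 + 48 ≡ 48 (mod 96).

44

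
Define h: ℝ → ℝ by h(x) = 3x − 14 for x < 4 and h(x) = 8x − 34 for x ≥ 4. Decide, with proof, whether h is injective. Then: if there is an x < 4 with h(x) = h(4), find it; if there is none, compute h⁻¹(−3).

Both pieces are strictly increasing (slopes 3 and 8), so each is injective on its own interval.
The left piece maps (−∞, 4) onto (−∞, −2); the right piece maps [4, ∞) onto [−2, ∞).
These images are disjoint, so no value is attained by both pieces. So h is injective.
Because the two images are disjoint, no x < 4 has h(x) = h(4), so we compute h⁻¹(−3): −3 lies in (−∞, −2), so solve 3x − 14 = −3: x = (−3 + 14)/3 = 11/3.

11/3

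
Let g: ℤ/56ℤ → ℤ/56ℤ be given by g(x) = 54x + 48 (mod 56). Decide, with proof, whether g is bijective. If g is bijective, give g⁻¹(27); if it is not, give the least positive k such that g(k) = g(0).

We have gcd(54, 56) = 2 > 1. Taking a = 0 and b = 28: g(0) = 48 and g(28) = 54·28 + 48 = 1560 ≡ 48 (mod 56).
So g(0) = g(28) while 0 ≠ 28, therefore g is not injective, hence not bijective.
Since g is not bijective, we find the least positive k with g(k) = g(0): this means 54k ≡ 0 (mod 56), i.e. 56 ∣ 54k. Since gcd(54, 56) = 2, dividing through by 2 this holds exactly when 28 ∣ 27k, and as gcd(27, 28) = 1, exactly when 28 ∣ k.
The smallest positive such k is 28.

28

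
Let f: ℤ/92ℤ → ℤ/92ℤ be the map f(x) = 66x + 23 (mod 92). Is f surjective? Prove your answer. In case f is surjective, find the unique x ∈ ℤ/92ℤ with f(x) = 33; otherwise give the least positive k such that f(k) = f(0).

46

Since gcd(66, 92) = 2, we have 66x ≡ 0 (mod 2) for all x, so f(x) ≡ 1 (mod 2).
But 0 ≢ 1 (mod 2), so 0 ∈ ℤ/92ℤ has no preimage. Thus f is not surjective.
Since f is not surjective, we find the least positive k with f(k) = f(0): this means 66k ≡ 0 (mod 92), i.e. 92 ∣ 66k. Since gcd(66, 92) = 2, dividing through by 2 this holds exactly when 46 ∣ 33k, and as gcd(33, 46) = 1, exactly when 46 ∣ k.
The smallest positive such k is 46.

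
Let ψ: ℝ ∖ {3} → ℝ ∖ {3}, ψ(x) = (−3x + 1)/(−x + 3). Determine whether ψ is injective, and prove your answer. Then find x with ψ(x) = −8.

Suppose ψ(a) = ψ(b). Cross-multiplying: (−3a + 1)(−b + 3) = (−3b + 1)(−a + 3).
Expanding both sides and cancelling the symmetric terms leaves −8·(a − b) = 0. Since −8 ≠ 0, a = b. Hence ψ is injective.
Solving ψ(x) = −8: cross-multiplying gives −3x + 1 = −8(−x + 3), which rearranges to −11x = −25, so x = 25/11.

25/11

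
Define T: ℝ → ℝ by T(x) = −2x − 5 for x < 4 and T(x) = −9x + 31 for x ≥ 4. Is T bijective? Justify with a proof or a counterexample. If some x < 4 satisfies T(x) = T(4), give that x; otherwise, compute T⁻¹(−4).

0

Both pieces are strictly decreasing (slopes −2 and −9), so each is injective on its own interval.
The left piece maps (−∞, 4) onto (−13, ∞); the right piece maps [4, ∞) onto (−∞, −5].
These images overlap. In particular T(4) = −5 (right piece), and solving −2x − 5 = −5 on the left piece gives x = 0 < 4.
So T(0) = T(4) with 0 ≠ 4, and T is not injective, hence not bijective. This x = 0 is the requested value below 4.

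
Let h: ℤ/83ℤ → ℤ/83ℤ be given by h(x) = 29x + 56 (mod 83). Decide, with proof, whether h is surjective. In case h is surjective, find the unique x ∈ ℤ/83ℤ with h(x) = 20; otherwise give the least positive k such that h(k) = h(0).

By definition, h is surjective if every y in the codomain equals h(x) for some x in the domain.
Since gcd(29, 83) = 1, 29 is invertible modulo 83. Euclid's algorithm: 83 = 2·29 + 25, 29 = 1·25 + 4, 25 = 6·4 + 1; back-substituting gives 1 = 63·29 − 22·83, so 29⁻¹ ≡ 63 (mod 83).
Then y ↦ 63(y − 56) is a two-sided inverse to h, so every y ∈ ℤ/83ℤ has a preimage.
Thus h is surjective.
Since h is surjective, we find h⁻¹(20): we need 29x ≡ 20 − 56 ≡ 47 (mod 83). Using 29⁻¹ = 63: x ≡ 63·47 = 2961 = 35·83 + 56, so x = 56.
Check: h(56) = 29·56 + 56 = 1680 = 20·83 + 20 ≡ 20 (mod 83).

56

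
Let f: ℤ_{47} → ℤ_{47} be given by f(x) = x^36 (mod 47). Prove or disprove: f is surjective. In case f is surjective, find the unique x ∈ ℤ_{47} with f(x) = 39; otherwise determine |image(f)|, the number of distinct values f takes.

f(23): Repeated squaring mod 47: 23^1 ≡ 23, 23^2 ≡ 23² = 529 ≡ 12, 23^4 ≡ 12² = 144 ≡ 3, 23^8 ≡ 3² = 9, 23^16 ≡ 9² = 81 ≡ 34, 23^32 ≡ 34² = 1156 ≡ 28. Since 36 = 32 + 4, 23^36 ≡ 28·3: 28·3 = 84 ≡ 37. So 23^36 ≡ 37 (mod 47).
f(24): Repeated squaring mod 47: 24^1 ≡ 24, 24^2 ≡ 24² = 576 ≡ 12, 24^4 ≡ 12² = 144 ≡ 3, 24^8 ≡ 3² = 9, 24^16 ≡ 9² = 81 ≡ 34, 24^32 ≡ 34² = 1156 ≡ 28. Since 36 = 32 + 4, 24^36 ≡ 28·3: 28·3 = 84 ≡ 37. So 24^36 ≡ 37 (mod 47).
So f(23) = f(24) = 37 while 23 ≠ 24, therefore f is not injective.
A non-injective map from the 47-element set ℤ_{47} to itself takes at most 46 distinct values, so it cannot be surjective. So f is not surjective.
Since f is not surjective, we determine |image(f)|. Computing x^36 mod 47 for each x (by repeated squaring, reducing mod 47 at every step), the values f(0), f(1), …, f(46) are: 0, 1, 14, 36, 8, 4, 34, 25, 18, 27, 9, 28, 6, 24, 21, 3, 17, 42, 2, 12, 32, 7, 16, 37, 37, 16, 7, 32, 12, 2, 42, 17, 3, 21, 24, 6, 28, 9, 27, 18, 25, 34, 4, 8, 36, 14, 1.
The distinct values are {0, 1, 2, 3, 4, 6, 7, 8, 9, 12, 14, 16, 17, 18, 21, 24, 25, 27, 28, 32, 34, 36, 37, 42}; there are 24 of them.

24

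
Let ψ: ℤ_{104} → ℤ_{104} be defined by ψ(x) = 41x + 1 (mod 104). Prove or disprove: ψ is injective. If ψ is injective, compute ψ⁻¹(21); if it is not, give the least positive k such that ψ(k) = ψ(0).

Suppose ψ(s) = ψ(t) in ℤ_{104}. Then 41s + 1 ≡ 41t + 1 (mod 104), thus 41(s − t) ≡ 0 (mod 104).
Since gcd(41, 104) = 1, 41 is invertible modulo 104, thus s − t ≡ 0 (mod 104), i.e. s = t.
Thus ψ is injective.
We now compute 41⁻¹ mod 104 explicitly. Euclid's algorithm: 104 = 2·41 + 22, 41 = 1·22 + 19, 22 = 1·19 + 3, 19 = 6·3 + 1; back-substituting gives 1 = 33·41 − 13·104, so 41⁻¹ ≡ 33 (mod 104).
Since ψ is injective, we compute ψ⁻¹(21): solve 41x + 1 ≡ 21 (mod 104), i.e. 41x ≡ 20 (mod 104).
Multiplying by 41⁻¹ = 33 gives x ≡ 33·20 = 660 = 6·104 + 36 ≡ 36 (mod 104).
Check: ψ(36) = 41·36 + 1 = 1477 = 14·104 + 21 ≡ 21 (mod 104).

36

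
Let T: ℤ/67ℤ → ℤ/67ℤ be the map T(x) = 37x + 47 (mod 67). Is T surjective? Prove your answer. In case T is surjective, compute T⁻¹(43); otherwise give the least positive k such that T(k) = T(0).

Since gcd(37, 67) = 1, 37 is invertible modulo 67. Euclid's algorithm: 67 = 1·37 + 30, 37 = 1·30 + 7, 30 = 4·7 + 2, 7 = 3·2 + 1; back-substituting gives 1 = 29·37 − 16·67, so 37⁻¹ ≡ 29 (mod 67).
Then y ↦ 29(y − 47) is a two-sided inverse to T, so every y ∈ ℤ/67ℤ has a preimage.
So T is surjective.
Since T is surjective, we find T⁻¹(43): we need 37x ≡ 43 − 47 ≡ 63 (mod 67). Using 37⁻¹ = 29: x ≡ 29·63 = 1827 = 27·67 + 18, so x = 18.
Check: T(18) = 37·18 + 47 = 713 = 10·67 + 43 ≡ 43 (mod 67).

18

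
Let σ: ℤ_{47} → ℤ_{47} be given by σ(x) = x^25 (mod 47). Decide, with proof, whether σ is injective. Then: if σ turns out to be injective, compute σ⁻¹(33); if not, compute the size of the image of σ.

Since 47 is prime, the nonzero elements of ℤ_{47} form a cyclic group of order 46.
As gcd(25, 46) = 1, raising to the 25th power is a bijection on this group: if x_1^25 ≡ x_2^25 then (x_1x_2^{−1})^25 = 1, and the only element of order dividing gcd(25, 46) = 1 is 1, so x_1 = x_2.
With σ(0) = 0 this makes σ injective on all of ℤ_{47}, hence bijective (finite equal-size domain and codomain). In particular σ is injective.
Since σ is injective, we find the preimage of 33. The inverse of x ↦ x^25 on (ℤ_{47})^× is x ↦ x^35, because 25·35 = 875 = 19·46 + 1 ≡ 1 (mod 46) and x^{46} = 1 for x ≠ 0 (Fermat). So σ⁻¹(33) = 33^35 mod 47.
Repeated squaring mod 47: 33^1 ≡ 33, 33^2 ≡ 33² = 1089 ≡ 8, 33^4 ≡ 8² = 64 ≡ 17, 33^8 ≡ 17² = 289 ≡ 7, 33^16 ≡ 7² = 49 ≡ 2, 33^32 ≡ 2² = 4. Since 35 = 32 + 2 + 1, 33^35 ≡ 4·8·33: 4·8 = 32, then 32·33 = 1056 ≡ 22. So 33^35 ≡ 22 (mod 47).
Hence σ⁻¹(33) = 22.

22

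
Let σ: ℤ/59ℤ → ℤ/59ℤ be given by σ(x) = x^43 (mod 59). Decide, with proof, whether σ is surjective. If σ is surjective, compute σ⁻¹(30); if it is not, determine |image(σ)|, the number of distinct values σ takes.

55

Since 59 is prime, the nonzero elements of ℤ/59ℤ form a cyclic group of order 58.
As gcd(43, 58) = 1, raising to the 43rd power is a bijection on this group: if a^43 ≡ b^43 then (ab^{−1})^43 = 1, and the only element of order dividing gcd(43, 58) = 1 is 1, so a = b.
With σ(0) = 0 this makes σ injective on all of ℤ/59ℤ, hence bijective (finite equal-size domain and codomain). In particular σ is surjective.
Since σ is surjective, we find the preimage of 30. The inverse of x ↦ x^43 on (ℤ/59ℤ)^× is x ↦ x^27, because 43·27 = 1161 = 20·58 + 1 ≡ 1 (mod 58) and x^{58} = 1 for x ≠ 0 (Fermat). So σ⁻¹(30) = 30^27 mod 59.
Repeated squaring mod 59: 30^1 ≡ 30, 30^2 ≡ 30² = 900 ≡ 15, 30^4 ≡ 15² = 225 ≡ 48, 30^8 ≡ 48² = 2304 ≡ 3, 30^16 ≡ 3² = 9. Since 27 = 16 + 8 + 2 + 1, 30^27 ≡ 9·3·15·30: 9·3 = 27, then 27·15 = 405 ≡ 51, then 51·30 = 1530 ≡ 55. So 30^27 ≡ 55 (mod 59).
Hence σ⁻¹(30) = 55.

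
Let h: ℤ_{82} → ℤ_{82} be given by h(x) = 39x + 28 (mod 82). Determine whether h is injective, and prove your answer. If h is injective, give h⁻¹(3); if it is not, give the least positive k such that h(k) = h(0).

33

If h(a) = h(b), then 39a ≡ 39b (mod 82). Because gcd(39, 82) = 1, we may cancel 39 to get a ≡ b (mod 82).
Thus h is injective.
We now compute 39⁻¹ mod 82 explicitly. Euclid's algorithm: 82 = 2·39 + 4, 39 = 9·4 + 3, 4 = 1·3 + 1; back-substituting gives 1 = 61·39 − 29·82, so 39⁻¹ ≡ 61 (mod 82).
Since h is injective, we find h⁻¹(3): we need 39x ≡ 3 − 28 ≡ 57 (mod 82). Using 39⁻¹ = 61: x ≡ 61·57 = 3477 = 42·82 + 33, so x = 33.
Check: h(33) = 39·33 + 28 = 1315 = 16·82 + 3 ≡ 3 (mod 82).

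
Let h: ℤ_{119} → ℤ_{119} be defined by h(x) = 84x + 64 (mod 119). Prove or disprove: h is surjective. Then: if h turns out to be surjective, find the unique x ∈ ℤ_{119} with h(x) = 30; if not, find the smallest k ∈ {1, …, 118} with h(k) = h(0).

Recall: surjectivity means every element of the codomain has a preimage under h.
Since gcd(84, 119) = 7, we have 84x ≡ 0 (mod 7) for all x, so h(x) ≡ 1 (mod 7).
But 0 ≢ 1 (mod 7), so 0 ∈ ℤ_{119} has no preimage. So h is not surjective.
Since h is not surjective, we find the least positive k with h(k) = h(0): this means 84k ≡ 0 (mod 119), i.e. 119 ∣ 84k. Since gcd(84, 119) = 7, dividing through by 7 this holds exactly when 17 ∣ 12k, and as gcd(12, 17) = 1, exactly when 17 ∣ k.
The smallest positive such k is 17.

17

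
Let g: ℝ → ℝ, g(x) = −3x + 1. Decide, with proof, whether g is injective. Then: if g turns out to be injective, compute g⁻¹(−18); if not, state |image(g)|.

19/3

By definition, injectivity means: for all s, t in the domain, g(s) = g(t) implies s = t.
Suppose g(s) = g(t). Then −3s + 1 = −3t + 1, thus −3s = −3t, so s = t.
Therefore g is injective.
Since g is injective, we compute g⁻¹(−18) = (−18 − 1)/(−3) = 19/3.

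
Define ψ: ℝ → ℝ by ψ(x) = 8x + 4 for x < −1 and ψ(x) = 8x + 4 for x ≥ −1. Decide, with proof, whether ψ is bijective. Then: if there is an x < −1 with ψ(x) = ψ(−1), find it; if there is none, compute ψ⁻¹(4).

Both pieces are strictly increasing (slopes 8 and 8), so each is injective on its own interval.
The left piece maps (−∞, −1) onto (−∞, −4); the right piece maps [−1, ∞) onto [−4, ∞).
Since −4 = −4, the images partition ℝ: ψ is injective and surjective, hence bijective.
Because the two images are disjoint, no x < −1 has ψ(x) = ψ(−1), so we compute ψ⁻¹(4): 4 lies in [−4, ∞), so solve 8x + 4 = 4: x = (4 − 4)/8 = 0.

0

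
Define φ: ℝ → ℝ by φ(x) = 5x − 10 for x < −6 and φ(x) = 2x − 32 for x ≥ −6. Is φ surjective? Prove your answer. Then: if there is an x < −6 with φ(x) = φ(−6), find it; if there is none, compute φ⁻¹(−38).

-34/5

Both pieces are strictly increasing (slopes 5 and 2), so each is injective on its own interval.
The left piece maps (−∞, −6) onto (−∞, −40); the right piece maps [−6, ∞) onto [−44, ∞).
The union (−∞, −40) ∪ [−44, ∞) covers ℝ, so φ is surjective.
For the follow-up: the images overlap, so an x < −6 with φ(x) = φ(−6) exists. φ(−6) = −44; solving 5x − 10 = −44 for x < −6 gives x = (−44 + 10)/5 = −34/5.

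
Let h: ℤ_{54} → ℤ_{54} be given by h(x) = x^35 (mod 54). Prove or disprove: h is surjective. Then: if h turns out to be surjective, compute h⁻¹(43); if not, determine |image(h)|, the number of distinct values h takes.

38

h(0) = 0^35 = 0.
h(6): Repeated squaring mod 54: 6^1 ≡ 6, 6^2 ≡ 6² = 36, 6^4 ≡ 36² = 1296 ≡ 0, 6^8 ≡ 0² = 0, 6^16 ≡ 0² = 0, 6^32 ≡ 0² = 0. Since 35 = 32 + 2 + 1, 6^35 ≡ 0·36·6: 0·36 = 0, then 0·6 = 0. So 6^35 ≡ 0 (mod 54).
So h(0) = h(6) = 0 while 0 ≠ 6, hence h is not injective.
A non-injective map from the 54-element set ℤ_{54} to itself takes at most 53 distinct values, so it cannot be surjective. So h is not surjective.
Since h is not surjective, we determine |image(h)|. Computing x^35 mod 54 for each x (by repeated squaring, reducing mod 54 at every step), the values h(0), h(1), …, h(53) are: 0, 1, 14, 27, 34, 11, 0, 31, 44, 27, 46, 5, 0, 25, 2, 27, 22, 35, 0, 37, 50, 27, 16, 47, 0, 13, 26, 27, 28, 41, 0, 7, 38, 27, 4, 17, 0, 19, 32, 27, 52, 29, 0, 49, 8, 27, 10, 23, 0, 43, 20, 27, 40, 53.
The distinct values are {0, 1, 2, 4, 5, 7, 8, 10, 11, 13, 14, 16, 17, 19, 20, 22, 23, 25, 26, 27, 28, 29, 31, 32, 34, 35, 37, 38, 40, 41, 43, 44, 46, 47, 49, 50, 52, 53}; there are 38 of them.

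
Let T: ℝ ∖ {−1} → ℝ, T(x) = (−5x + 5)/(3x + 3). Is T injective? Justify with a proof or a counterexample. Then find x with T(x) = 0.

1

Suppose T(u) = T(v). Cross-multiplying: (−5u + 5)(3v + 3) = (−5v + 5)(3u + 3).
Expanding both sides and cancelling the symmetric terms leaves −30·(u − v) = 0. Since −30 ≠ 0, u = v. Hence T is injective.
Solving T(x) = 0: cross-multiplying gives −5x + 5 = 0(3x + 3), which rearranges to −5x = −5, so x = 1.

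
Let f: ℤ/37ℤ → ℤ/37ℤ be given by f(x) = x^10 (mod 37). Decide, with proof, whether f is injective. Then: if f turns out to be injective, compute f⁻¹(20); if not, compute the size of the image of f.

19

f(18): Repeated squaring mod 37: 18^1 ≡ 18, 18^2 ≡ 18² = 324 ≡ 28, 18^4 ≡ 28² = 784 ≡ 7, 18^8 ≡ 7² = 49 ≡ 12. Since 10 = 8 + 2, 18^10 ≡ 12·28: 12·28 = 336 ≡ 3. So 18^10 ≡ 3 (mod 37).
f(19): Repeated squaring mod 37: 19^1 ≡ 19, 19^2 ≡ 19² = 361 ≡ 28, 19^4 ≡ 28² = 784 ≡ 7, 19^8 ≡ 7² = 49 ≡ 12. Since 10 = 8 + 2, 19^10 ≡ 12·28: 12·28 = 336 ≡ 3. So 19^10 ≡ 3 (mod 37).
So f(18) = f(19) = 3 while 18 ≠ 19, so f is not injective.
Since f is not injective, we determine |image(f)|. Computing x^10 mod 37 for each x (by repeated squaring, reducing mod 37 at every step), the values f(0), f(1), …, f(36) are: 0, 1, 25, 34, 33, 30, 36, 7, 11, 9, 10, 26, 12, 4, 27, 21, 16, 28, 3, 3, 28, 16, 21, 27, 4, 12, 26, 10, 9, 11, 7, 36, 30, 33, 34, 25, 1.
The distinct values are {0, 1, 3, 4, 7, 9, 10, 11, 12, 16, 21, 25, 26, 27, 28, 30, 33, 34, 36}; there are 19 of them.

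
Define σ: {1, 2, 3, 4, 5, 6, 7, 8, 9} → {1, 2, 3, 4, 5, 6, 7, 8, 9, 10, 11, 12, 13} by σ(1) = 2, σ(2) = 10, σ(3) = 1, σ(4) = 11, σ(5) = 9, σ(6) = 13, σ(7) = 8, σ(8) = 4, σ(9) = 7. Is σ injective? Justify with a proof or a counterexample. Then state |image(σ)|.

9

The values σ(1), …, σ(9) are 2, 10, 1, 11, 9, 13, 8, 4, 7 — all distinct.
So σ(u) = σ(v) only when u = v, and σ is injective.
The image of σ is {1, 2, 4, 7, 8, 9, 10, 11, 13}, which has 9 elements.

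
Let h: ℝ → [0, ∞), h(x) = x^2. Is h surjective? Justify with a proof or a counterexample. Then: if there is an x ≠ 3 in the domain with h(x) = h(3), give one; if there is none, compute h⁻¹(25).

For any y ∈ [0, ∞), x = y^{1/2} ∈ ℝ satisfies x^2 = y, so h is surjective.
For the follow-up, such an x exists: taking x = −3 ∈ ℝ gives h(−3) = 9 = h(3) with −3 ≠ 3.

-3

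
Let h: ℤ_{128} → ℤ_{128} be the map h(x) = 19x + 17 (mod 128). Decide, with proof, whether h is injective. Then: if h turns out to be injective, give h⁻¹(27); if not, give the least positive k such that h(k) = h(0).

14

Suppose h(a) = h(b) in ℤ_{128}. Then 19a + 17 ≡ 19b + 17 (mod 128), hence 19(a − b) ≡ 0 (mod 128).
Since gcd(19, 128) = 1, 19 is invertible modulo 128, hence a − b ≡ 0 (mod 128), i.e. a = b.
Hence h is injective.
We now compute 19⁻¹ mod 128 explicitly. Euclid's algorithm: 128 = 6·19 + 14, 19 = 1·14 + 5, 14 = 2·5 + 4, 5 = 1·4 + 1; back-substituting gives 1 = 27·19 − 4·128, so 19⁻¹ ≡ 27 (mod 128).
Since h is injective, we compute h⁻¹(27): solve 19x + 17 ≡ 27 (mod 128), i.e. 19x ≡ 10 (mod 128).
Multiplying by 19⁻¹ = 27 gives x ≡ 27·10 = 270 = 2·128 + 14 ≡ 14 (mod 128).
Check: h(14) = 19·14 + 17 = 283 = 2·128 + 27 ≡ 27 (mod 128).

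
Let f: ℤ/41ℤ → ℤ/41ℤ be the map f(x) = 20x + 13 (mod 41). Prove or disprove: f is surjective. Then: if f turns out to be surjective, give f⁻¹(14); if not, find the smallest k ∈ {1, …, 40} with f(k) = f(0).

39

By definition, f is surjective if every y in the codomain equals f(x) for some x in the domain.
Since gcd(20, 41) = 1, 20 is invertible modulo 41. Euclid's algorithm: 41 = 2·20 + 1; back-substituting gives 1 = 39·20 − 19·41, so 20⁻¹ ≡ 39 (mod 41).
Then y ↦ 39(y − 13) is a two-sided inverse to f, so every y ∈ ℤ/41ℤ has a preimage.
Hence f is surjective.
Since f is surjective, we compute f⁻¹(14): solve 20x + 13 ≡ 14 (mod 41), i.e. 20x ≡ 1 (mod 41).
Multiplying by 20⁻¹ = 39 gives x ≡ 39·1 = 39 ≡ 39 (mod 41).
Check: f(39) = 20·39 + 13 = 793 = 19·41 + 14 ≡ 14 (mod 41).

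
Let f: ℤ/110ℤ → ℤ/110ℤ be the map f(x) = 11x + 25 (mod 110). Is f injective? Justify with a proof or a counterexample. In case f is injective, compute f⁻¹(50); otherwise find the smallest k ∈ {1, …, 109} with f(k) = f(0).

10

Recall that f is injective when f(x_1) = f(x_2) forces x_1 = x_2.
We have gcd(11, 110) = 11 > 1. Taking x_1 = 0 and x_2 = 10: f(0) = 25 and f(10) = 11·10 + 25 = 135 ≡ 25 (mod 110).
So f(0) = f(10) while 0 ≠ 10, therefore f is not injective.
Since f is not injective, we find the least positive k with f(k) = f(0): this means 11k ≡ 0 (mod 110), i.e. 110 ∣ 11k. Since gcd(11, 110) = 11, dividing through by 11 this holds exactly when 10 ∣ k.
The smallest positive such k is 10.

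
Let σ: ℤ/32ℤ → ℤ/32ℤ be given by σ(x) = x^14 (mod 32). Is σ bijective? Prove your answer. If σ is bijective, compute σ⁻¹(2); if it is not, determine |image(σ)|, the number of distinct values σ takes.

σ(0) = 0^14 = 0.
σ(2): Repeated squaring mod 32: 2^1 ≡ 2, 2^2 ≡ 2² = 4, 2^4 ≡ 4² = 16, 2^8 ≡ 16² = 256 ≡ 0. Since 14 = 8 + 4 + 2, 2^14 ≡ 0·16·4: 0·16 = 0, then 0·4 = 0. So 2^14 ≡ 0 (mod 32).
So σ(0) = σ(2) = 0 while 0 ≠ 2, hence σ is not injective, hence not bijective.
Since σ is not bijective, we determine |image(σ)|. Computing x^14 mod 32 for each x (by repeated squaring, reducing mod 32 at every step), the values σ(0), σ(1), …, σ(31) are: 0, 1, 0, 25, 0, 9, 0, 17, 0, 17, 0, 9, 0, 25, 0, 1, 0, 1, 0, 25, 0, 9, 0, 17, 0, 17, 0, 9, 0, 25, 0, 1.
The distinct values are {0, 1, 9, 17, 25}; there are 5 of them.

5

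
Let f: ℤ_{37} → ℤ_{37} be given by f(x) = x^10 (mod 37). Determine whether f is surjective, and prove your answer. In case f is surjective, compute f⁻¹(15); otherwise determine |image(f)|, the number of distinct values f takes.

19

f(18): Repeated squaring mod 37: 18^1 ≡ 18, 18^2 ≡ 18² = 324 ≡ 28, 18^4 ≡ 28² = 784 ≡ 7, 18^8 ≡ 7² = 49 ≡ 12. Since 10 = 8 + 2, 18^10 ≡ 12·28: 12·28 = 336 ≡ 3. So 18^10 ≡ 3 (mod 37).
f(19): Repeated squaring mod 37: 19^1 ≡ 19, 19^2 ≡ 19² = 361 ≡ 28, 19^4 ≡ 28² = 784 ≡ 7, 19^8 ≡ 7² = 49 ≡ 12. Since 10 = 8 + 2, 19^10 ≡ 12·28: 12·28 = 336 ≡ 3. So 19^10 ≡ 3 (mod 37).
So f(18) = f(19) = 3 while 18 ≠ 19, hence f is not injective.
A non-injective map from the 37-element set ℤ_{37} to itself takes at most 36 distinct values, so it cannot be surjective. So f is not surjective.
Since f is not surjective, we determine |image(f)|. Computing x^10 mod 37 for each x (by repeated squaring, reducing mod 37 at every step), the values f(0), f(1), …, f(36) are: 0, 1, 25, 34, 33, 30, 36, 7, 11, 9, 10, 26, 12, 4, 27, 21, 16, 28, 3, 3, 28, 16, 21, 27, 4, 12, 26, 10, 9, 11, 7, 36, 30, 33, 34, 25, 1.
The distinct values are {0, 1, 3, 4, 7, 9, 10, 11, 12, 16, 21, 25, 26, 27, 28, 30, 33, 34, 36}; there are 19 of them.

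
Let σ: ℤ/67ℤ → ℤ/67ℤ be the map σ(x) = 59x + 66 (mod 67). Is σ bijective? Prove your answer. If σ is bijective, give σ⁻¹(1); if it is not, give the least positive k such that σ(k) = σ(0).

50

Suppose σ(u) = σ(v) in ℤ/67ℤ. Then 59u + 66 ≡ 59v + 66 (mod 67), so 59(u − v) ≡ 0 (mod 67).
Since gcd(59, 67) = 1, 59 is invertible modulo 67, thus u − v ≡ 0 (mod 67), i.e. u = v.
We now compute 59⁻¹ mod 67 explicitly. Euclid's algorithm: 67 = 1·59 + 8, 59 = 7·8 + 3, 8 = 2·3 + 2, 3 = 1·2 + 1; back-substituting gives 1 = 25·59 − 22·67, so 59⁻¹ ≡ 25 (mod 67).
Then y ↦ 25(y − 66) is a two-sided inverse to σ, so every y ∈ ℤ/67ℤ has a preimage.
Thus σ is bijective.
Since σ is bijective, we find σ⁻¹(1): we need 59x ≡ 1 − 66 ≡ 2 (mod 67). Using 59⁻¹ = 25: x ≡ 25·2 = 50, so x = 50.
Check: σ(50) = 59·50 + 66 = 3016 = 45·67 + 1 ≡ 1 (mod 67).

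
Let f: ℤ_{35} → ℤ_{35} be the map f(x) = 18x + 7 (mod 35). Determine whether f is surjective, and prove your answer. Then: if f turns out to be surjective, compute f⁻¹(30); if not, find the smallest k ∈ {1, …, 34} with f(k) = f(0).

Recall that surjectivity means every element of the codomain has a preimage under f.
Since gcd(18, 35) = 1, 18 is invertible modulo 35. Euclid's algorithm: 35 = 1·18 + 17, 18 = 1·17 + 1; back-substituting gives 1 = 2·18 − 1·35, so 18⁻¹ ≡ 2 (mod 35).
For any y ∈ ℤ_{35}, x = 2(y − 7) mod 35 satisfies f(x) = 18·2(y − 7) + 7 ≡ y (since 18·2 ≡ 1 mod 35). So every y has a preimage.
Therefore f is surjective.
Since f is surjective, we compute f⁻¹(30): solve 18x + 7 ≡ 30 (mod 35), i.e. 18x ≡ 23 (mod 35).
Multiplying by 18⁻¹ = 2 gives x ≡ 2·23 = 46 = 1·35 + 11 ≡ 11 (mod 35).
Check: f(11) = 18·11 + 7 = 205 = 5·35 + 30 ≡ 30 (mod 35).

11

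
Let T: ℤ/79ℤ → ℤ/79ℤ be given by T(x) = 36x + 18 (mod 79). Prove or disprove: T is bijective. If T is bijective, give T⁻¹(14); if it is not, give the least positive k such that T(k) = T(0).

If T(a) = T(b), then 36a ≡ 36b (mod 79). Because gcd(36, 79) = 1, we may cancel 36 to get a ≡ b (mod 79).
We now compute 36⁻¹ mod 79 explicitly. Euclid's algorithm: 79 = 2·36 + 7, 36 = 5·7 + 1; back-substituting gives 1 = 11·36 − 5·79, so 36⁻¹ ≡ 11 (mod 79).
For any y ∈ ℤ/79ℤ, x = 11(y − 18) mod 79 satisfies T(x) = 36·11(y − 18) + 18 ≡ y (since 36·11 ≡ 1 mod 79). So every y has a preimage.
Hence T is bijective.
Since T is bijective, we find T⁻¹(14): we need 36x ≡ 14 − 18 ≡ 75 (mod 79). Using 36⁻¹ = 11: x ≡ 11·75 = 825 = 10·79 + 35, so x = 35.
Check: T(35) = 36·35 + 18 = 1278 = 16·79 + 14 ≡ 14 (mod 79).

35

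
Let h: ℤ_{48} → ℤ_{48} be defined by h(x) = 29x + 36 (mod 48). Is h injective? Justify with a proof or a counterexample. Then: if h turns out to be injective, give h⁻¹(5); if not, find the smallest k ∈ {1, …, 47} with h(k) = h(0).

By definition, injectivity means: for all a, b in the domain, h(a) = h(b) implies a = b.
If h(a) = h(b), then 29a ≡ 29b (mod 48). Because gcd(29, 48) = 1, we may cancel 29 to get a ≡ b (mod 48).
Hence h is injective.
We now compute 29⁻¹ mod 48 explicitly. Euclid's algorithm: 48 = 1·29 + 19, 29 = 1·19 + 10, 19 = 1·10 + 9, 10 = 1·9 + 1; back-substituting gives 1 = 5·29 − 3·48, so 29⁻¹ ≡ 5 (mod 48).
Since h is injective, we compute h⁻¹(5): solve 29x + 36 ≡ 5 (mod 48), i.e. 29x ≡ 17 (mod 48).
Multiplying by 29⁻¹ = 5 gives x ≡ 5·17 = 85 = 1·48 + 37 ≡ 37 (mod 48).
Check: h(37) = 29·37 + 36 = 1109 = 23·48 + 5 ≡ 5 (mod 48).

37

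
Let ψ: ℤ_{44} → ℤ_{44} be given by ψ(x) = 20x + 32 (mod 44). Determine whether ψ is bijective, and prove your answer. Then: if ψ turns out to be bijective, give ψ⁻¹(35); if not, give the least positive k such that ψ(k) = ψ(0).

Recall that injectivity means: for all s, t in the domain, ψ(s) = ψ(t) implies s = t.
We have gcd(20, 44) = 4 > 1. Taking s = 0 and t = 11: ψ(0) = 32 and ψ(11) = 20·11 + 32 = 252 ≡ 32 (mod 44).
So ψ(0) = ψ(11) while 0 ≠ 11, therefore ψ is not injective, hence not bijective.
Since ψ is not bijective, we find the least positive k with ψ(k) = ψ(0): this means 20k ≡ 0 (mod 44), i.e. 44 ∣ 20k. Since gcd(20, 44) = 4, dividing through by 4 this holds exactly when 11 ∣ 5k, and as gcd(5, 11) = 1, exactly when 11 ∣ k.
The smallest positive such k is 11.

11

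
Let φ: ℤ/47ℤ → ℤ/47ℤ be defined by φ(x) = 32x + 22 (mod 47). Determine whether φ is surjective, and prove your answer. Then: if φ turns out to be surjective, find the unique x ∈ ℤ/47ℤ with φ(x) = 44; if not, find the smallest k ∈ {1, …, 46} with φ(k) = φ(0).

33

Since gcd(32, 47) = 1, 32 is invertible modulo 47. Euclid's algorithm: 47 = 1·32 + 15, 32 = 2·15 + 2, 15 = 7·2 + 1; back-substituting gives 1 = 25·32 − 17·47, so 32⁻¹ ≡ 25 (mod 47).
For any y ∈ ℤ/47ℤ, x = 25(y − 22) mod 47 satisfies φ(x) = 32·25(y − 22) + 22 ≡ y (since 32·25 ≡ 1 mod 47). So every y has a preimage.
Thus φ is surjective.
Since φ is surjective, we find φ⁻¹(44): we need 32x ≡ 44 − 22 ≡ 22 (mod 47). Using 32⁻¹ = 25: x ≡ 25·22 = 550 = 11·47 + 33, so x = 33.
Check: φ(33) = 32·33 + 22 = 1078 = 22·47 + 44 ≡ 44 (mod 47).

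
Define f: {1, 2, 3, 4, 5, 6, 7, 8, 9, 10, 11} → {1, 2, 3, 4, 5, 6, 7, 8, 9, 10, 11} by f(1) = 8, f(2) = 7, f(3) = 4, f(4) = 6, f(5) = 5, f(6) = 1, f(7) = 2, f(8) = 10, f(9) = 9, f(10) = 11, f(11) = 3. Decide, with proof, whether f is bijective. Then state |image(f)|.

The values 8, 7, 4, 6, 5, 1, 2, 10, 9, 11, 3 are a permutation of {1, 2, 3, 4, 5, 6, 7, 8, 9, 10, 11}: each element appears exactly once.
So f is injective and surjective, hence bijective.
The image of f is {1, 2, 3, 4, 5, 6, 7, 8, 9, 10, 11}, which has 11 elements.

11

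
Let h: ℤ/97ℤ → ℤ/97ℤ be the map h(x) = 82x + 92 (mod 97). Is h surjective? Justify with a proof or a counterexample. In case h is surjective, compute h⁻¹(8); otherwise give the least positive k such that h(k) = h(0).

25

Since gcd(82, 97) = 1, 82 is invertible modulo 97. Euclid's algorithm: 97 = 1·82 + 15, 82 = 5·15 + 7, 15 = 2·7 + 1; back-substituting gives 1 = 84·82 − 71·97, so 82⁻¹ ≡ 84 (mod 97).
For any y ∈ ℤ/97ℤ, x = 84(y − 92) mod 97 satisfies h(x) = 82·84(y − 92) + 92 ≡ y (since 82·84 ≡ 1 mod 97). So every y has a preimage.
Hence h is surjective.
Since h is surjective, we compute h⁻¹(8): solve 82x + 92 ≡ 8 (mod 97), i.e. 82x ≡ 13 (mod 97).
Multiplying by 82⁻¹ = 84 gives x ≡ 84·13 = 1092 = 11·97 + 25 ≡ 25 (mod 97).
Check: h(25) = 82·25 + 92 = 2142 = 22·97 + 8 ≡ 8 (mod 97).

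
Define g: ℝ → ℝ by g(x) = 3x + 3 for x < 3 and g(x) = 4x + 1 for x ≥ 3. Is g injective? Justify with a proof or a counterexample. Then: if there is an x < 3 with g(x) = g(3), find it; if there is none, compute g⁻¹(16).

15/4

Both pieces are strictly increasing (slopes 3 and 4), so each is injective on its own interval.
The left piece maps (−∞, 3) onto (−∞, 12); the right piece maps [3, ∞) onto [13, ∞).
These images are disjoint, so no value is attained by both pieces. Therefore g is injective.
Because the two images are disjoint, no x < 3 has g(x) = g(3), so we compute g⁻¹(16): 16 lies in [13, ∞), so solve 4x + 1 = 16: x = (16 − 1)/4 = 15/4.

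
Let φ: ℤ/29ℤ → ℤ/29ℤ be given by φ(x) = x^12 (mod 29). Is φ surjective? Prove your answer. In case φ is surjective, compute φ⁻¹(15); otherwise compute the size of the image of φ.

8

φ(2): Repeated squaring mod 29: 2^1 ≡ 2, 2^2 ≡ 2² = 4, 2^4 ≡ 4² = 16, 2^8 ≡ 16² = 256 ≡ 24. Since 12 = 8 + 4, 2^12 ≡ 24·16: 24·16 = 384 ≡ 7. So 2^12 ≡ 7 (mod 29).
φ(5): Repeated squaring mod 29: 5^1 ≡ 5, 5^2 ≡ 5² = 25, 5^4 ≡ 25² = 625 ≡ 16, 5^8 ≡ 16² = 256 ≡ 24. Since 12 = 8 + 4, 5^12 ≡ 24·16: 24·16 = 384 ≡ 7. So 5^12 ≡ 7 (mod 29).
So φ(2) = φ(5) = 7 while 2 ≠ 5, so φ is not injective.
A non-injective map from the 29-element set ℤ/29ℤ to itself takes at most 28 distinct values, so it cannot be surjective. Thus φ is not surjective.
Since φ is not surjective, we determine |image(φ)|. Computing x^12 mod 29 for each x (by repeated squaring, reducing mod 29 at every step), the values φ(0), φ(1), …, φ(28) are: 0, 1, 7, 16, 20, 7, 25, 16, 24, 24, 20, 23, 1, 23, 25, 25, 23, 1, 23, 20, 24, 24, 16, 25, 7, 20, 16, 7, 1.
The distinct values are {0, 1, 7, 16, 20, 23, 24, 25}; there are 8 of them.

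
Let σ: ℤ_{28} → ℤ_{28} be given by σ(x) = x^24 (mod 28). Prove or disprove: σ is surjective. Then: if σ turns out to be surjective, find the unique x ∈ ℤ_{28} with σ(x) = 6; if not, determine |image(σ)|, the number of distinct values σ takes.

4

σ(1) = 1^24 = 1.
σ(3): Repeated squaring mod 28: 3^1 ≡ 3, 3^2 ≡ 3² = 9, 3^4 ≡ 9² = 81 ≡ 25, 3^8 ≡ 25² = 625 ≡ 9, 3^16 ≡ 9² = 81 ≡ 25. Since 24 = 16 + 8, 3^24 ≡ 25·9: 25·9 = 225 ≡ 1. So 3^24 ≡ 1 (mod 28).
So σ(1) = σ(3) = 1 while 1 ≠ 3, hence σ is not injective.
A non-injective map from the 28-element set ℤ_{28} to itself takes at most 27 distinct values, so it cannot be surjective. Hence σ is not surjective.
Since σ is not surjective, we determine |image(σ)|. Computing x^24 mod 28 for each x (by repeated squaring, reducing mod 28 at every step), the values σ(0), σ(1), …, σ(27) are: 0, 1, 8, 1, 8, 1, 8, 21, 8, 1, 8, 1, 8, 1, 0, 1, 8, 1, 8, 1, 8, 21, 8, 1, 8, 1, 8, 1.
The distinct values are {0, 1, 8, 21}; there are 4 of them.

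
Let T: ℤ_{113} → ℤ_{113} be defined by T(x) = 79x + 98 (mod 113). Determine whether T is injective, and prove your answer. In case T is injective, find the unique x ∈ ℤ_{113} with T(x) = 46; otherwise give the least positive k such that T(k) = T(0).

68

By definition, T is injective if T(a) = T(b) implies a = b.
If T(a) = T(b), then 79a ≡ 79b (mod 113). Because gcd(79, 113) = 1, we may cancel 79 to get a ≡ b (mod 113).
So T is injective.
We now compute 79⁻¹ mod 113 explicitly. Euclid's algorithm: 113 = 1·79 + 34, 79 = 2·34 + 11, 34 = 3·11 + 1; back-substituting gives 1 = 103·79 − 72·113, so 79⁻¹ ≡ 103 (mod 113).
Since T is injective, we compute T⁻¹(46): solve 79x + 98 ≡ 46 (mod 113), i.e. 79x ≡ 61 (mod 113).
Multiplying by 79⁻¹ = 103 gives x ≡ 103·61 = 6283 = 55·113 + 68 ≡ 68 (mod 113).
Check: T(68) = 79·68 + 98 = 5470 = 48·113 + 46 ≡ 46 (mod 113).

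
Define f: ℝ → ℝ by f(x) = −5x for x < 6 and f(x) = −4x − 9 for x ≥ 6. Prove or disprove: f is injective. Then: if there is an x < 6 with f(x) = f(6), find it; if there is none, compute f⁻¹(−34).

25/4

Both pieces are strictly decreasing (slopes −5 and −4), so each is injective on its own interval.
The left piece maps (−∞, 6) onto (−30, ∞); the right piece maps [6, ∞) onto (−∞, −33].
These images are disjoint, so no value is attained by both pieces. Hence f is injective.
Because the two images are disjoint, no x < 6 has f(x) = f(6), so we compute f⁻¹(−34): −34 lies in (−∞, −33], so solve −4x − 9 = −34: x = (−34 + 9)/(−4) = 25/4.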